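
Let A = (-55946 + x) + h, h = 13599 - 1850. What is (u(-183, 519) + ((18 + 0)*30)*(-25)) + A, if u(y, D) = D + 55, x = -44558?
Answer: -101681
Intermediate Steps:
h = 11749
u(y, D) = 55 + D
A = -88755 (A = (-55946 - 44558) + 11749 = -100504 + 11749 = -88755)
(u(-183, 519) + ((18 + 0)*30)*(-25)) + A = ((55 + 519) + ((18 + 0)*30)*(-25)) - 88755 = (574 + (18*30)*(-25)) - 88755 = (574 + 540*(-25)) - 88755 = (574 - 13500) - 88755 = -12926 - 88755 = -101681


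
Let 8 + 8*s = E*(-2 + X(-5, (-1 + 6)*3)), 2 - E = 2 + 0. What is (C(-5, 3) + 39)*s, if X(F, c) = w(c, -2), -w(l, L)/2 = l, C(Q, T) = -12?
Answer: -27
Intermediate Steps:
w(l, L) = -2*l
X(F, c) = -2*c
E = 0 (E = 2 - (2 + 0) = 2 - 1*2 = 2 - 2 = 0)
s = -1 (s = -1 + (0*(-2 - 2*(-1 + 6)*3))/8 = -1 + (0*(-2 - 10*3))/8 = -1 + (0*(-2 - 2*15))/8 = -1 + (0*(-2 - 30))/8 = -1 + (0*(-32))/8 = -1 + (1/8)*0 = -1 + 0 = -1)
(C(-5, 3) + 39)*s = (-12 + 39)*(-1) = 27*(-1) = -27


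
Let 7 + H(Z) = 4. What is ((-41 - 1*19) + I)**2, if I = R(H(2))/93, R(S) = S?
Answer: 3463321/961 ≈ 3603.9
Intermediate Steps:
H(Z) = -3 (H(Z) = -7 + 4 = -3)
I = -1/31 (I = -3/93 = -3*1/93 = -1/31 ≈ -0.032258)
((-41 - 1*19) + I)**2 = ((-41 - 1*19) - 1/31)**2 = ((-41 - 19) - 1/31)**2 = (-60 - 1/31)**2 = (-1861/31)**2 = 3463321/961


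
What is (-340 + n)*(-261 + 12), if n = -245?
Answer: 145665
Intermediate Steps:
(-340 + n)*(-261 + 12) = (-340 - 245)*(-261 + 12) = -585*(-249) = 145665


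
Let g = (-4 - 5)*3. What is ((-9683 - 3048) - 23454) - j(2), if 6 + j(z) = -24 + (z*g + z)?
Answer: -36103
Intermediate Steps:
g = -27 (g = -9*3 = -27)
j(z) = -30 - 26*z (j(z) = -6 + (-24 + (z*(-27) + z)) = -6 + (-24 + (-27*z + z)) = -6 + (-24 - 26*z) = -30 - 26*z)
((-9683 - 3048) - 23454) - j(2) = ((-9683 - 3048) - 23454) - (-30 - 26*2) = (-12731 - 23454) - (-30 - 52) = -36185 - 1*(-82) = -36185 + 82 = -36103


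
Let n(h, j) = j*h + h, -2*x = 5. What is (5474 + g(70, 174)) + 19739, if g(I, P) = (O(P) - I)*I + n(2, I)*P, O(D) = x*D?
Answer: 14571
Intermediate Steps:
x = -5/2 (x = -½*5 = -5/2 ≈ -2.5000)
O(D) = -5*D/2
n(h, j) = h + h*j (n(h, j) = h*j + h = h + h*j)
g(I, P) = I*(-I - 5*P/2) + P*(2 + 2*I) (g(I, P) = (-5*P/2 - I)*I + (2*(1 + I))*P = (-I - 5*P/2)*I + (2 + 2*I)*P = I*(-I - 5*P/2) + P*(2 + 2*I))
(5474 + g(70, 174)) + 19739 = (5474 + (-1*70² + 2*174 - ½*70*174)) + 19739 = (5474 + (-1*4900 + 348 - 6090)) + 19739 = (5474 + (-4900 + 348 - 6090)) + 19739 = (5474 - 10642) + 19739 = -5168 + 19739 = 14571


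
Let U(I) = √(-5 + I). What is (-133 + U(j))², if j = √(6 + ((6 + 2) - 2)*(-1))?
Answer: (133 - I*√5)² ≈ 17684.0 - 594.79*I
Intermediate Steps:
j = 0 (j = √(6 + (8 - 2)*(-1)) = √(6 + 6*(-1)) = √(6 - 6) = √0 = 0)
(-133 + U(j))² = (-133 + √(-5 + 0))² = (-133 + √(-5))² = (-133 + I*√5)²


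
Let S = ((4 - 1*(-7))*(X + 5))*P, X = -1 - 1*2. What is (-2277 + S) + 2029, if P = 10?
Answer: -28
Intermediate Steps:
X = -3 (X = -1 - 2 = -3)
S = 220 (S = ((4 - 1*(-7))*(-3 + 5))*10 = ((4 + 7)*2)*10 = (11*2)*10 = 22*10 = 220)
(-2277 + S) + 2029 = (-2277 + 220) + 2029 = -2057 + 2029 = -28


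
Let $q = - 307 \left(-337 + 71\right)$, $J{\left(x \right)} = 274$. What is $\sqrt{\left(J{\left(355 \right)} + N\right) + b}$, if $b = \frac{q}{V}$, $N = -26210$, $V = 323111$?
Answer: $\frac{3 i \sqrt{300856738275886}}{323111} \approx 161.05 i$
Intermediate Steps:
$q = 81662$ ($q = \left(-307\right) \left(-266\right) = 81662$)
$b = \frac{81662}{323111} \approx 0.25274$
$\sqrt{\left(J{\left(355 \right)} + N\right) + b} = \sqrt{\left(274 - 26210\right) + \frac{81662}{323111}} = \sqrt{-25936 + \frac{81662}{323111}} = \sqrt{- \frac{8380125234}{323111}} = \frac{3 i \sqrt{300856738275886}}{323111}$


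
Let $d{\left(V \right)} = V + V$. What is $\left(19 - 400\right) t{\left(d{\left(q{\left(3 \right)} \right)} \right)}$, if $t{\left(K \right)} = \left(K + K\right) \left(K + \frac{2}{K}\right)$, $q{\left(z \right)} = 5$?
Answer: $-77724$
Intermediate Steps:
$d{\left(V \right)} = 2 V$
$t{\left(K \right)} = 2 K \left(K + \frac{2}{K}\right)$
$\left(19 - 400\right) t{\left(d{\left(q{\left(3 \right)} \right)} \right)} = \left(19 - 400\right) \left(4 + 2 \left(2 \cdot 5\right)^{2}\right) = \left(19 - 400\right) \left(4 + 2 \cdot 10^{2}\right) = - 381 \left(4 + 2 \cdot 100\right) = - 381 \left(4 + 200\right) = \left(-381\right) 204 = -77724$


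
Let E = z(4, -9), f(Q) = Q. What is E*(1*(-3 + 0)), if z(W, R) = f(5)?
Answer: -15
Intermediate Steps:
z(W, R) = 5
E = 5
E*(1*(-3 + 0)) = 5*(1*(-3 + 0)) = 5*(1*(-3)) = 5*(-3) = -15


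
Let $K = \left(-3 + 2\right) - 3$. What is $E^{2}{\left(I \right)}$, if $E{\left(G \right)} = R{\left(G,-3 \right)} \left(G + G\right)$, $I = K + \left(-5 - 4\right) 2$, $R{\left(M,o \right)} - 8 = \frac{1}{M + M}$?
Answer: $123201$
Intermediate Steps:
$R{\left(M,o \right)} = 8 + \frac{1}{2 M}$ ($R{\left(M,o \right)} = 8 + \frac{1}{M + M} = 8 + \frac{1}{2 M}$)
$K = -4$ ($K = -1 - 3 = -4$)
$I = -22$ ($I = -4 + \left(-5 - 4\right) 2 = -4 - 18 = -22$)
$E{\left(G \right)} = 2 G \left(8 + \frac{1}{2 G}\right)$ ($E{\left(G \right)} = \left(8 + \frac{1}{2 G}\right) \left(G + G\right) = \left(8 + \frac{1}{2 G}\right) 2 G = 2 G \left(8 + \frac{1}{2 G}\right)$)
$E^{2}{\left(I \right)} = \left(1 + 16 \left(-22\right)\right)^{2} = \left(1 - 352\right)^{2} = \left(-351\right)^{2} = 123201$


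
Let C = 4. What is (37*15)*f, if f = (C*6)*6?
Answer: 79920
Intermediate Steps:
f = 144 (f = (4*6)*6 = 24*6 = 144)
(37*15)*f = (37*15)*144 = 555*144 = 79920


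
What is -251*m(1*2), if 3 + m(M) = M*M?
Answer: -251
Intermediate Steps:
m(M) = -3 + M**2 (m(M) = -3 + M*M = -3 + M**2)
-251*m(1*2) = -251*(-3 + (1*2)**2) = -251*(-3 + 2**2) = -251*(-3 + 4) = -251*1 = -251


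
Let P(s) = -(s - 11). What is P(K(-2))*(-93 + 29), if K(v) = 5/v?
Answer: -864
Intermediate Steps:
P(s) = 11 - s (P(s) = -(-11 + s) = 11 - s)
P(K(-2))*(-93 + 29) = (11 - 5/(-2))*(-93 + 29) = (11 - 5*(-1)/2)*(-64) = (11 - 1*(-5/2))*(-64) = (11 + 5/2)*(-64) = (27/2)*(-64) = -864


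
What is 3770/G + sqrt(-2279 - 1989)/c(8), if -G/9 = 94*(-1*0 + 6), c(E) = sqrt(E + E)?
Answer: -1885/2538 + I*sqrt(1067)/2 ≈ -0.74271 + 16.332*I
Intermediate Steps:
c(E) = sqrt(2)*sqrt(E) (c(E) = sqrt(2*E) = sqrt(2)*sqrt(E))
G = -5076 (G = -846*(-1*0 + 6) = -846*(0 + 6) = -846*6 = -9*564 = -5076)
3770/G + sqrt(-2279 - 1989)/c(8) = 3770/(-5076) + sqrt(-2279 - 1989)/((sqrt(2)*sqrt(8))) = 3770*(-1/5076) + sqrt(-4268)/((sqrt(2)*(2*sqrt(2)))) = -1885/2538 + (2*I*sqrt(1067))/4 = -1885/2538 + (2*I*sqrt(1067))*(1/4) = -1885/2538 + I*sqrt(1067)/2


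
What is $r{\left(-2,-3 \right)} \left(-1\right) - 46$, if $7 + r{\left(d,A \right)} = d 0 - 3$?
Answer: $-36$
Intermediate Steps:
$r{\left(d,A \right)} = -10$ ($r{\left(d,A \right)} = -7 + \left(d 0 - 3\right) = -7 + \left(0 - 3\right) = -7 - 3 = -10$)
$r{\left(-2,-3 \right)} \left(-1\right) - 46 = \left(-10\right) \left(-1\right) - 46 = 10 - 46 = -36$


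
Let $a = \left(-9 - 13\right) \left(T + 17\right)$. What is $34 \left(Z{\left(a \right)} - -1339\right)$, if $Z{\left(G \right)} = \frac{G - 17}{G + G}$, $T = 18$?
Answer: $\frac{35068399}{770} \approx 45543.0$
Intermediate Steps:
$a = -770$ ($a = \left(-9 - 13\right) \left(18 + 17\right) = \left(-22\right) 35 = -770$)
$Z{\left(G \right)} = \frac{-17 + G}{2 G}$
$34 \left(Z{\left(a \right)} - -1339\right) = 34 \left(\frac{-17 - 770}{2 \left(-770\right)} - -1339\right) = 34 \left(\frac{1}{2} \left(- \frac{1}{770}\right) \left(-787\right) + 1339\right) = 34 \left(\frac{787}{1540} + 1339\right) = 34 \cdot \frac{2062847}{1540} = \frac{35068399}{770}$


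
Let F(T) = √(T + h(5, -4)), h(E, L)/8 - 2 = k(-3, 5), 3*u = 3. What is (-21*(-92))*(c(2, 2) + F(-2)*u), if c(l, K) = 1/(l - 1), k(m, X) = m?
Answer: 1932 + 1932*I*√10 ≈ 1932.0 + 6109.5*I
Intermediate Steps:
u = 1 (u = (⅓)*3 = 1)
h(E, L) = -8 (h(E, L) = 16 + 8*(-3) = 16 - 24 = -8)
F(T) = √(-8 + T) (F(T) = √(T - 8) = √(-8 + T))
c(l, K) = 1/(-1 + l)
(-21*(-92))*(c(2, 2) + F(-2)*u) = (-21*(-92))*(1/(-1 + 2) + √(-8 - 2)*1) = 1932*(1/1 + √(-10)*1) = 1932*(1 + (I*√10)*1) = 1932*(1 + I*√10) = 1932 + 1932*I*√10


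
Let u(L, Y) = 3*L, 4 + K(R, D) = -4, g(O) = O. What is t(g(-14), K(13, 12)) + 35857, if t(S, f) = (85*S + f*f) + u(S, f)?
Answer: 34689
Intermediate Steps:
K(R, D) = -8 (K(R, D) = -4 - 4 = -8)
t(S, f) = f² + 88*S (t(S, f) = (85*S + f*f) + 3*S = (85*S + f²) + 3*S = (f² + 85*S) + 3*S = f² + 88*S)
t(g(-14), K(13, 12)) + 35857 = ((-8)² + 88*(-14)) + 35857 = (64 - 1232) + 35857 = -1168 + 35857 = 34689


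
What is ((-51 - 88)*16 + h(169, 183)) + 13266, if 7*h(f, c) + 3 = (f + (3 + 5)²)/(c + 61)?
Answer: 18859237/1708 ≈ 11042.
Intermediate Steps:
h(f, c) = -3/7 + (64 + f)/(7*(61 + c)) (h(f, c) = -3/7 + ((f + (3 + 5)²)/(c + 61))/7 = -3/7 + ((f + 8²)/(61 + c))/7 = -3/7 + ((f + 64)/(61 + c))/7 = -3/7 + ((64 + f)/(61 + c))/7 = -3/7 + (64 + f)/(7*(61 + c)))
((-51 - 88)*16 + h(169, 183)) + 13266 = ((-51 - 88)*16 + (-119 + 169 - 3*183)/(7*(61 + 183))) + 13266 = (-139*16 + (⅐)*(-119 + 169 - 549)/244) + 13266 = (-2224 + (⅐)*(1/244)*(-499)) + 13266 = (-2224 - 499/1708) + 13266 = -3799091/1708 + 13266 = 18859237/1708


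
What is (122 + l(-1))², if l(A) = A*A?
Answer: 15129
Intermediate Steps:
l(A) = A²
(122 + l(-1))² = (122 + (-1)²)² = (122 + 1)² = 123² = 15129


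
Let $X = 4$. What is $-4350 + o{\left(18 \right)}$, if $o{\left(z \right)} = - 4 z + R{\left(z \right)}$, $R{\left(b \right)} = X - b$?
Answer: $-4436$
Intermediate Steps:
$R{\left(b \right)} = 4 - b$
$o{\left(z \right)} = 4 - 5 z$ ($o{\left(z \right)} = - 4 z - \left(-4 + z\right) = 4 - 5 z$)
$-4350 + o{\left(18 \right)} = -4350 + \left(4 - 90\right) = -4350 - 86 = -4436$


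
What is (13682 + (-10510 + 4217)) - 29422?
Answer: -22033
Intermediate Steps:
(13682 + (-10510 + 4217)) - 29422 = (13682 - 6293) - 29422 = 7389 - 29422 = -22033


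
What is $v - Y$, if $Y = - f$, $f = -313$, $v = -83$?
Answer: $-396$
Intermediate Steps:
$Y = 313$ ($Y = \left(-1\right) \left(-313\right) = 313$)
$v - Y = -83 - 313 = -396$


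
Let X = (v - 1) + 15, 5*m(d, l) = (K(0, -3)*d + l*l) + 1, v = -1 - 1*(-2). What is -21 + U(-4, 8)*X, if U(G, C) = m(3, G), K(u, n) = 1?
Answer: 39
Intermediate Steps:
v = 1 (v = -1 + 2 = 1)
m(d, l) = 1/5 + d/5 + l**2/5 (m(d, l) = ((1*d + l*l) + 1)/5 = ((d + l**2) + 1)/5 = (1 + d + l**2)/5 = 1/5 + d/5 + l**2/5)
U(G, C) = 4/5 + G**2/5 (U(G, C) = 1/5 + (1/5)*3 + G**2/5 = 1/5 + 3/5 + G**2/5 = 4/5 + G**2/5)
X = 15 (X = (1 - 1) + 15 = 0 + 15 = 15)
-21 + U(-4, 8)*X = -21 + (4/5 + (1/5)*(-4)**2)*15 = -21 + (4/5 + (1/5)*16)*15 = -21 + (4/5 + 16/5)*15 = -21 + 4*15 = -21 + 60 = 39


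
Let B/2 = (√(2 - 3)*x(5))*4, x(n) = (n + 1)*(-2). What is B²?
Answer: -9216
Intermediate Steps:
x(n) = -2 - 2*n (x(n) = (1 + n)*(-2) = -2 - 2*n)
B = -96*I (B = 2*((√(2 - 3)*(-2 - 2*5))*4) = 2*((√(-1)*(-2 - 10))*4) = 2*((I*(-12))*4) = 2*(-12*I*4) = 2*(-48*I) = -96*I ≈ -96.0*I)
B² = (-96*I)² = -9216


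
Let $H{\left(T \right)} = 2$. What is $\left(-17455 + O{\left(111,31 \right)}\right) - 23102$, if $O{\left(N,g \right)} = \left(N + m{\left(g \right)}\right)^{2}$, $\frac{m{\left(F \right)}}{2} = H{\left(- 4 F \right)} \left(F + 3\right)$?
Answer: $20452$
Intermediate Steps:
$m{\left(F \right)} = 12 + 4 F$ ($m{\left(F \right)} = 2 \cdot 2 \left(F + 3\right) = 2 \cdot 2 \left(3 + F\right) = 2 \left(6 + 2 F\right) = 12 + 4 F$)
$O{\left(N,g \right)} = \left(12 + N + 4 g\right)^{2}$ ($O{\left(N,g \right)} = \left(N + \left(12 + 4 g\right)\right)^{2} = \left(12 + N + 4 g\right)^{2}$)
$\left(-17455 + O{\left(111,31 \right)}\right) - 23102 = \left(-17455 + \left(12 + 111 + 4 \cdot 31\right)^{2}\right) - 23102 = \left(-17455 + \left(12 + 111 + 124\right)^{2}\right) - 23102 = \left(-17455 + 247^{2}\right) - 23102 = \left(-17455 + 61009\right) - 23102 = 43554 - 23102 = 20452$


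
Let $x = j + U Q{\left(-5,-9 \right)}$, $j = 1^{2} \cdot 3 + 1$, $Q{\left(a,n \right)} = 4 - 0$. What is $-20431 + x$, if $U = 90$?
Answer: $-20067$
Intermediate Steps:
$Q{\left(a,n \right)} = 4$ ($Q{\left(a,n \right)} = 4 + 0 = 4$)
$j = 4$ ($j = 1 \cdot 3 + 1 = 3 + 1 = 4$)
$x = 364$ ($x = 4 + 90 \cdot 4 = 4 + 360 = 364$)
$-20431 + x = -20431 + 364 = -20067$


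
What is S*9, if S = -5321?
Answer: -47889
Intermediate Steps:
S*9 = -5321*9 = -47889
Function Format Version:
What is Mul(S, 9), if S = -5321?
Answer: -47889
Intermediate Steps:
Mul(S, 9) = Mul(-5321, 9) = -47889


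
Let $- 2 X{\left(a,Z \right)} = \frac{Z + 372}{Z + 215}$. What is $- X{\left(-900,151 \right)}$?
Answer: $\frac{523}{732} \approx 0.71448$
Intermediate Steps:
$X{\left(a,Z \right)} = - \frac{372 + Z}{2 \left(215 + Z\right)}$ ($X{\left(a,Z \right)} = - \frac{\left(Z + 372\right) \frac{1}{Z + 215}}{2} = - \frac{\left(372 + Z\right) \frac{1}{215 + Z}}{2} = - \frac{\frac{1}{215 + Z} \left(372 + Z\right)}{2} = - \frac{372 + Z}{2 \left(215 + Z\right)}$)
$- X{\left(-900,151 \right)} = - \frac{-372 - 151}{2 \left(215 + 151\right)} = - \frac{-372 - 151}{2 \cdot 366} = - \frac{-523}{2 \cdot 366} = \left(-1\right) \left(- \frac{523}{732}\right) = \frac{523}{732}$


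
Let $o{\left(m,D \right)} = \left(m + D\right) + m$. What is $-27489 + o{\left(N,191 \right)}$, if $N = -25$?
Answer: $-27348$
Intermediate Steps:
$o{\left(m,D \right)} = D + 2 m$ ($o{\left(m,D \right)} = \left(D + m\right) + m = D + 2 m$)
$-27489 + o{\left(N,191 \right)} = -27489 + \left(191 + 2 \left(-25\right)\right) = -27489 + \left(191 - 50\right) = -27489 + 141 = -27348$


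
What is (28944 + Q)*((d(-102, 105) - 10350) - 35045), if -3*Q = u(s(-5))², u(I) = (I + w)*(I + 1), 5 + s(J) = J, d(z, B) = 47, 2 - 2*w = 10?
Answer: -1072570896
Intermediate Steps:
w = -4 (w = 1 - ½*10 = 1 - 5 = -4)
s(J) = -5 + J
u(I) = (1 + I)*(-4 + I) (u(I) = (I - 4)*(I + 1) = (-4 + I)*(1 + I) = (1 + I)*(-4 + I))
Q = -5292 (Q = -(-4 + (-5 - 5)² - 3*(-5 - 5))²/3 = -(-4 + (-10)² - 3*(-10))²/3 = -(-4 + 100 + 30)²/3 = -⅓*126² = -⅓*15876 = -5292)
(28944 + Q)*((d(-102, 105) - 10350) - 35045) = (28944 - 5292)*((47 - 10350) - 35045) = 23652*(-10303 - 35045) = 23652*(-45348) = -1072570896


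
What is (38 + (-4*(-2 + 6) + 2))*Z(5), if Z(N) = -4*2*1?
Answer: -192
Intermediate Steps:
Z(N) = -8 (Z(N) = -8*1 = -8)
(38 + (-4*(-2 + 6) + 2))*Z(5) = (38 + (-4*(-2 + 6) + 2))*(-8) = (38 + (-4*4 + 2))*(-8) = (38 + (-16 + 2))*(-8) = (38 - 14)*(-8) = 24*(-8) = -192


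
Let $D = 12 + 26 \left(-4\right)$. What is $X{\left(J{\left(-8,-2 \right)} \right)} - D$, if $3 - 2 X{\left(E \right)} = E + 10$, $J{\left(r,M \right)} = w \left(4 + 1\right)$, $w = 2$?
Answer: $\frac{167}{2} \approx 83.5$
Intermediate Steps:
$J{\left(r,M \right)} = 10$ ($J{\left(r,M \right)} = 2 \left(4 + 1\right) = 2 \cdot 5 = 10$)
$X{\left(E \right)} = - \frac{7}{2} - \frac{E}{2}$ ($X{\left(E \right)} = \frac{3}{2} - \frac{E + 10}{2} = \frac{3}{2} - \frac{10 + E}{2} = \frac{3}{2} - \left(5 + \frac{E}{2}\right) = - \frac{7}{2} - \frac{E}{2}$)
$D = -92$ ($D = 12 - 104 = -92$)
$X{\left(J{\left(-8,-2 \right)} \right)} - D = \left(- \frac{7}{2} - 5\right) - -92 = \left(- \frac{7}{2} - 5\right) + 92 = - \frac{17}{2} + 92 = \frac{167}{2}$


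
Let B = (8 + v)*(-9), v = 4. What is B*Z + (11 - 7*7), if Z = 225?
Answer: -24338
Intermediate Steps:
B = -108 (B = (8 + 4)*(-9) = 12*(-9) = -108)
B*Z + (11 - 7*7) = -108*225 + (11 - 7*7) = -24300 + (11 - 49) = -24300 - 38 = -24338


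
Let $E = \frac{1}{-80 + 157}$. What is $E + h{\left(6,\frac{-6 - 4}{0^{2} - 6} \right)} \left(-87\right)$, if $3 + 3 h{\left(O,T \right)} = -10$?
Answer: $\frac{29030}{77} \approx 377.01$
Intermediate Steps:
$h{\left(O,T \right)} = - \frac{13}{3}$ ($h{\left(O,T \right)} = -1 + \frac{1}{3} \left(-10\right) = -1 - \frac{10}{3} = - \frac{13}{3}$)
$E = \frac{1}{77} \approx 0.012987$
$E + h{\left(6,\frac{-6 - 4}{0^{2} - 6} \right)} \left(-87\right) = \frac{1}{77} - -377 = \frac{1}{77} + 377 = \frac{29030}{77}$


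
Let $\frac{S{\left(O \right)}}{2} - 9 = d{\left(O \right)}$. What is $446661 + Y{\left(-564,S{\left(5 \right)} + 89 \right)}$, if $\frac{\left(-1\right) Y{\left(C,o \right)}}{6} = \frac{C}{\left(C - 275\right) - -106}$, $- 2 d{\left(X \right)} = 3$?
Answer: $\frac{327399129}{733} \approx 4.4666 \cdot 10^{5}$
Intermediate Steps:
$d{\left(X \right)} = - \frac{3}{2}$ ($d{\left(X \right)} = \left(- \frac{1}{2}\right) 3 = - \frac{3}{2}$)
$S{\left(O \right)} = 15$ ($S{\left(O \right)} = 18 + 2 \left(- \frac{3}{2}\right) = 18 - 3 = 15$)
$Y{\left(C,o \right)} = - \frac{6 C}{-169 + C}$ ($Y{\left(C,o \right)} = - 6 \frac{C}{\left(C - 275\right) - -106} = - 6 \frac{C}{\left(-275 + C\right) + 106} = - 6 \frac{C}{-169 + C} = - \frac{6 C}{-169 + C}$)
$446661 + Y{\left(-564,S{\left(5 \right)} + 89 \right)} = 446661 - - \frac{3384}{-169 - 564} = 446661 - - \frac{3384}{-733} = 446661 - \left(-3384\right) \left(- \frac{1}{733}\right) = 446661 - \frac{3384}{733} = \frac{327399129}{733}$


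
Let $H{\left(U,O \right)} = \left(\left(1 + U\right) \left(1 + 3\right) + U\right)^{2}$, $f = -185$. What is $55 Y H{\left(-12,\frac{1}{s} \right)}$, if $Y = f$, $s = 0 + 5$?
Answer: $-31908800$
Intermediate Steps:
$s = 5$
$H{\left(U,O \right)} = \left(4 + 5 U\right)^{2}$ ($H{\left(U,O \right)} = \left(\left(1 + U\right) 4 + U\right)^{2} = \left(\left(4 + 4 U\right) + U\right)^{2} = \left(4 + 5 U\right)^{2}$)
$Y = -185$
$55 Y H{\left(-12,\frac{1}{s} \right)} = 55 \left(-185\right) \left(4 + 5 \left(-12\right)\right)^{2} = - 10175 \left(4 - 60\right)^{2} = - 10175 \left(-56\right)^{2} = \left(-10175\right) 3136 = -31908800$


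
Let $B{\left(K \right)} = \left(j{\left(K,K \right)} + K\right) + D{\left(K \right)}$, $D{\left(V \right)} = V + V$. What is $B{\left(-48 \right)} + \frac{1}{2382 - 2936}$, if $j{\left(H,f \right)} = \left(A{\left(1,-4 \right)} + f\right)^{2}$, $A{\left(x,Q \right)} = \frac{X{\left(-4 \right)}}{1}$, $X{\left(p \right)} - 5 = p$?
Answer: $\frac{1144009}{554} \approx 2065.0$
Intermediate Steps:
$D{\left(V \right)} = 2 V$
$X{\left(p \right)} = 5 + p$
$A{\left(x,Q \right)} = 1$ ($A{\left(x,Q \right)} = \frac{5 - 4}{1} = 1 \cdot 1 = 1$)
$j{\left(H,f \right)} = \left(1 + f\right)^{2}$
$B{\left(K \right)} = \left(1 + K\right)^{2} + 3 K$ ($B{\left(K \right)} = \left(\left(1 + K\right)^{2} + K\right) + 2 K = \left(K + \left(1 + K\right)^{2}\right) + 2 K = \left(1 + K\right)^{2} + 3 K$)
$B{\left(-48 \right)} + \frac{1}{2382 - 2936} = \left(\left(1 - 48\right)^{2} + 3 \left(-48\right)\right) + \frac{1}{2382 - 2936} = \left(\left(-47\right)^{2} - 144\right) + \frac{1}{-554} = \left(2209 - 144\right) - \frac{1}{554} = 2065 - \frac{1}{554} = \frac{1144009}{554}$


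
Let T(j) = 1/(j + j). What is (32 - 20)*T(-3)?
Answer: -2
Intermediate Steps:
T(j) = 1/(2*j)
(32 - 20)*T(-3) = (32 - 20)*((1/2)/(-3)) = 12*((1/2)*(-1/3)) = 12*(-1/6) = -2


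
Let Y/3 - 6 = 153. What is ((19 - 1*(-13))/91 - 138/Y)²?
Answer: 813604/209351961 ≈ 0.0038863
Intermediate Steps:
Y = 477 (Y = 18 + 3*153 = 18 + 459 = 477)
((19 - 1*(-13))/91 - 138/Y)² = ((19 - 1*(-13))/91 - 138/477)² = ((19 + 13)*(1/91) - 138*1/477)² = (32*(1/91) - 46/159)² = (32/91 - 46/159)² = (902/14469)² = 813604/209351961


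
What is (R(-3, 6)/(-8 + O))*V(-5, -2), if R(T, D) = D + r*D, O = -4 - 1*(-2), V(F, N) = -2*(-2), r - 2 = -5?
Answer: 24/5 ≈ 4.8000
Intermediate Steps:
r = -3 (r = 2 - 5 = -3)
V(F, N) = 4
O = -2 (O = -4 + 2 = -2)
R(T, D) = -2*D (R(T, D) = D - 3*D = -2*D)
(R(-3, 6)/(-8 + O))*V(-5, -2) = ((-2*6)/(-8 - 2))*4 = (-12/(-10))*4 = -1/10*(-12)*4 = (6/5)*4 = 24/5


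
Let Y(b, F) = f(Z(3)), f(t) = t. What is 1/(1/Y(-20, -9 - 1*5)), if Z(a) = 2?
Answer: 2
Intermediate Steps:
Y(b, F) = 2
1/(1/Y(-20, -9 - 1*5)) = 1/(1/2) = 1/(½) = 2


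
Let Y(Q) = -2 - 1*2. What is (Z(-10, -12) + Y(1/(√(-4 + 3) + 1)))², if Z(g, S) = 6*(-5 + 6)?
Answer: 4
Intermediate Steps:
Z(g, S) = 6 (Z(g, S) = 6*1 = 6)
Y(Q) = -4 (Y(Q) = -2 - 2 = -4)
(Z(-10, -12) + Y(1/(√(-4 + 3) + 1)))² = (6 - 4)² = 2² = 4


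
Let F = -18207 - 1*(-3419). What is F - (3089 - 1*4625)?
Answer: -13252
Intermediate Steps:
F = -14788 (F = -18207 + 3419 = -14788)
F - (3089 - 1*4625) = -14788 - (3089 - 1*4625) = -14788 - (3089 - 4625) = -14788 - 1*(-1536) = -14788 + 1536 = -13252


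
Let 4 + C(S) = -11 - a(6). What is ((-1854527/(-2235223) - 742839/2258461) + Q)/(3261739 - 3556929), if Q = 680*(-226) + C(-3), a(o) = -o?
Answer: 775844744696346417/1490167522836527570 ≈ 0.52064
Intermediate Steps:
C(S) = -9 (C(S) = -4 + (-11 - (-1)*6) = -4 + (-11 - 1*(-6)) = -4 + (-11 + 6) = -4 - 5 = -9)
Q = -153689 (Q = 680*(-226) - 9 = -153680 - 9 = -153689)
((-1854527/(-2235223) - 742839/2258461) + Q)/(3261739 - 3556929) = ((-1854527/(-2235223) - 742839/2258461) - 153689)/(3261739 - 3556929) = ((-1854527*(-1/2235223) - 742839*1/2258461) - 153689)/(-295190) = ((1854527/2235223 - 742839/2258461) - 153689)*(-1/295190) = (2527966084850/5048163971803 - 153689)*(-1/295190) = -775844744696346417/5048163971803*(-1/295190) = 775844744696346417/1490167522836527570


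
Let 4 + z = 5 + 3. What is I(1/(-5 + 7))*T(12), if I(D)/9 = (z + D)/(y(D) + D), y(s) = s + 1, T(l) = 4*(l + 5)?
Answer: 1377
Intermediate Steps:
T(l) = 20 + 4*l (T(l) = 4*(5 + l) = 20 + 4*l)
y(s) = 1 + s
z = 4 (z = -4 + (5 + 3) = -4 + 8 = 4)
I(D) = 9*(4 + D)/(1 + 2*D) (I(D) = 9*((4 + D)/((1 + D) + D)) = 9*((4 + D)/(1 + 2*D)) = 9*(4 + D)/(1 + 2*D))
I(1/(-5 + 7))*T(12) = (9*(4 + 1/(-5 + 7))/(1 + 2/(-5 + 7)))*(20 + 4*12) = (9*(4 + 1/2)/(1 + 2/2))*(20 + 48) = (9*(4 + ½)/(1 + 2*(½)))*68 = (9*(9/2)/(1 + 1))*68 = (9*(9/2)/2)*68 = (9*(½)*(9/2))*68 = (81/4)*68 = 1377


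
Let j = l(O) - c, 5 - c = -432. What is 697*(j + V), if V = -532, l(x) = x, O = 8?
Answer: -669817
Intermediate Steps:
c = 437 (c = 5 - 1*(-432) = 5 + 432 = 437)
j = -429 (j = 8 - 1*437 = 8 - 437 = -429)
697*(j + V) = 697*(-429 - 532) = 697*(-961) = -669817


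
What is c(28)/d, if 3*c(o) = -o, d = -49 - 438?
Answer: 28/1461 ≈ 0.019165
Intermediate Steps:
d = -487
c(o) = -o/3 (c(o) = (-o)/3 = -o/3)
c(28)/d = -⅓*28/(-487) = -28/3*(-1/487) = 28/1461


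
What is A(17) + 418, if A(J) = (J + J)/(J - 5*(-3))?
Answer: 6705/16 ≈ 419.06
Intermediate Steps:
A(J) = 2*J/(15 + J) (A(J) = (2*J)/(J + 15) = (2*J)/(15 + J) = 2*J/(15 + J))
A(17) + 418 = 2*17/(15 + 17) + 418 = 2*17/32 + 418 = 2*17*(1/32) + 418 = 17/16 + 418 = 6705/16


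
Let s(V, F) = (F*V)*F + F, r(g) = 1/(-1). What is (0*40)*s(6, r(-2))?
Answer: 0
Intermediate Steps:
r(g) = -1
s(V, F) = F + V*F² (s(V, F) = V*F² + F = F + V*F²)
(0*40)*s(6, r(-2)) = (0*40)*(-(1 - 1*6)) = 0*(-(1 - 6)) = 0*(-1*(-5)) = 0*5 = 0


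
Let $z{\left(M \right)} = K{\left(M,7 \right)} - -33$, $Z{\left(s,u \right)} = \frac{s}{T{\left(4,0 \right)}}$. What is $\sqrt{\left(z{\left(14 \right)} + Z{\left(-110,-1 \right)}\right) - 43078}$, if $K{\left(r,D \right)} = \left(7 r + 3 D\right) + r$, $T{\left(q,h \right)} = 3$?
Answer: $\frac{i \sqrt{386538}}{3} \approx 207.24 i$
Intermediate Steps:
$K{\left(r,D \right)} = 3 D + 8 r$ ($K{\left(r,D \right)} = \left(3 D + 7 r\right) + r = 3 D + 8 r$)
$Z{\left(s,u \right)} = \frac{s}{3}$
$z{\left(M \right)} = 54 + 8 M$ ($z{\left(M \right)} = \left(3 \cdot 7 + 8 M\right) - -33 = \left(21 + 8 M\right) + 33 = 54 + 8 M$)
$\sqrt{\left(z{\left(14 \right)} + Z{\left(-110,-1 \right)}\right) - 43078} = \sqrt{\left(\left(54 + 8 \cdot 14\right) + \frac{1}{3} \left(-110\right)\right) - 43078} = \sqrt{\left(\left(54 + 112\right) - \frac{110}{3}\right) - 43078} = \sqrt{\left(166 - \frac{110}{3}\right) - 43078} = \sqrt{\frac{388}{3} - 43078} = \sqrt{- \frac{128846}{3}} = \frac{i \sqrt{386538}}{3}$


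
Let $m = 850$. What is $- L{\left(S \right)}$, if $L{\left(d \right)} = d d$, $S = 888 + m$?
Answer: $-3020644$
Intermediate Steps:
$S = 1738$ ($S = 888 + 850 = 1738$)
$L{\left(d \right)} = d^{2}$
$- L{\left(S \right)} = - 1738^{2} = \left(-1\right) 3020644 = -3020644$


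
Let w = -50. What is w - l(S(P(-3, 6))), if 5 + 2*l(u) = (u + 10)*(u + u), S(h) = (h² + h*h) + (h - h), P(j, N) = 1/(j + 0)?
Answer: -8063/162 ≈ -49.772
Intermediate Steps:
P(j, N) = 1/j
S(h) = 2*h² (S(h) = (h² + h²) + 0 = 2*h² + 0 = 2*h²)
l(u) = -5/2 + u*(10 + u) (l(u) = -5/2 + ((u + 10)*(u + u))/2 = -5/2 + ((10 + u)*(2*u))/2 = -5/2 + (2*u*(10 + u))/2 = -5/2 + u*(10 + u))
w - l(S(P(-3, 6))) = -50 - (-5/2 + (2*(1/(-3))²)² + 10*(2*(1/(-3))²)) = -50 - (-5/2 + (2*(-⅓)²)² + 10*(2*(-⅓)²)) = -50 - (-5/2 + (2*(⅑))² + 10*(2*(⅑))) = -50 - (-5/2 + (2/9)² + 10*(2/9)) = -50 - (-5/2 + 4/81 + 20/9) = -50 - 1*(-37/162) = -50 + 37/162 = -8063/162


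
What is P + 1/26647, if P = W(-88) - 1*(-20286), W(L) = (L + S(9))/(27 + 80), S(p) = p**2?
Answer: 57839845072/2851229 ≈ 20286.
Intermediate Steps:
W(L) = 81/107 + L/107 (W(L) = (L + 9**2)/(27 + 80) = (L + 81)/107 = (81 + L)*(1/107) = 81/107 + L/107)
P = 2170595/107 (P = (81/107 + (1/107)*(-88)) - 1*(-20286) = (81/107 - 88/107) + 20286 = -7/107 + 20286 = 2170595/107 ≈ 20286.)
P + 1/26647 = 2170595/107 + 1/26647 = 57839845072/2851229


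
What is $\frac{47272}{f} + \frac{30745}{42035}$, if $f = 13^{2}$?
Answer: $\frac{398454885}{1420783} \approx 280.45$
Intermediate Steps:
$f = 169$
$\frac{47272}{f} + \frac{30745}{42035} = \frac{47272}{169} + \frac{30745}{42035} = 47272 \cdot \frac{1}{169} + 30745 \cdot \frac{1}{42035} = \frac{47272}{169} + \frac{6149}{8407} = \frac{398454885}{1420783}$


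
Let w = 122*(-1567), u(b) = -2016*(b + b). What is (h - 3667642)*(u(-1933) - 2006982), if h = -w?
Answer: -20117882281032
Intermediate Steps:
u(b) = -4032*b
w = -191174
h = 191174 (h = -1*(-191174) = 191174)
(h - 3667642)*(u(-1933) - 2006982) = (191174 - 3667642)*(-4032*(-1933) - 2006982) = -3476468*(7793856 - 2006982) = -3476468*5786874 = -20117882281032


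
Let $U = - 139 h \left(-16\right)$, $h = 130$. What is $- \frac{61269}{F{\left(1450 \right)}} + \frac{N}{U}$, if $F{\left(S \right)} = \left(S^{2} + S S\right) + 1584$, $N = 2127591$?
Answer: $\frac{1116522020733}{152025945760} \approx 7.3443$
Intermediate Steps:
$F{\left(S \right)} = 1584 + 2 S^{2}$ ($F{\left(S \right)} = \left(S^{2} + S^{2}\right) + 1584 = 2 S^{2} + 1584 = 1584 + 2 S^{2}$)
$U = 289120$ ($U = \left(-139\right) 130 \left(-16\right) = \left(-18070\right) \left(-16\right) = 289120$)
$- \frac{61269}{F{\left(1450 \right)}} + \frac{N}{U} = - \frac{61269}{1584 + 2 \cdot 1450^{2}} + \frac{2127591}{289120} = - \frac{61269}{1584 + 2 \cdot 2102500} + 2127591 \cdot \frac{1}{289120} = - \frac{61269}{1584 + 4205000} + \frac{2127591}{289120} = - \frac{61269}{4206584} + \frac{2127591}{289120} = \frac{1116522020733}{152025945760}$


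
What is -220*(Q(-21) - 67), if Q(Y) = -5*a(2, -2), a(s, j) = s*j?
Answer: 10340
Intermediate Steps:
a(s, j) = j*s
Q(Y) = 20 (Q(Y) = -(-10)*2 = -5*(-4) = 20)
-220*(Q(-21) - 67) = -220*(20 - 67) = -220*(-47) = 10340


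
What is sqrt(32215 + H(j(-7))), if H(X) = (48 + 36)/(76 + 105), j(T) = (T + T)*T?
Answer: sqrt(1055410819)/181 ≈ 179.49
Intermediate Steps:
j(T) = 2*T**2 (j(T) = (2*T)*T = 2*T**2)
H(X) = 84/181
sqrt(32215 + H(j(-7))) = sqrt(32215 + 84/181) = sqrt(5830999/181) = sqrt(1055410819)/181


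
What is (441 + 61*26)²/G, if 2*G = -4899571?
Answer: -8217458/4899571 ≈ -1.6772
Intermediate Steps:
G = -4899571/2 (G = (½)*(-4899571) = -4899571/2 ≈ -2.4498e+6)
(441 + 61*26)²/G = (441 + 61*26)²/(-4899571/2) = (441 + 1586)²*(-2/4899571) = 2027²*(-2/4899571) = 4108729*(-2/4899571) = -8217458/4899571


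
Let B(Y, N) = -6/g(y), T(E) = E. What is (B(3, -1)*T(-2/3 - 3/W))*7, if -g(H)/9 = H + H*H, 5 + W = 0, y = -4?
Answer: -7/270 ≈ -0.025926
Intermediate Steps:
W = -5 (W = -5 + 0 = -5)
g(H) = -9*H - 9*H² (g(H) = -9*(H + H*H) = -9*(H + H²) = -9*H - 9*H²)
B(Y, N) = 1/18 (B(Y, N) = -6*1/(36*(1 - 4)) = -6/((-9*(-4)*(-3))) = -6/(-108) = -6*(-1/108) = 1/18)
(B(3, -1)*T(-2/3 - 3/W))*7 = ((-2/3 - 3/(-5))/18)*7 = ((-2*⅓ - 3*(-⅕))/18)*7 = ((-⅔ + ⅗)/18)*7 = ((1/18)*(-1/15))*7 = -1/270*7 = -7/270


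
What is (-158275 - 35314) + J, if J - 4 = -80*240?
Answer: -212785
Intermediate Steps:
J = -19196 (J = 4 - 80*240 = 4 - 19200 = -19196)
(-158275 - 35314) + J = (-158275 - 35314) - 19196 = -193589 - 19196 = -212785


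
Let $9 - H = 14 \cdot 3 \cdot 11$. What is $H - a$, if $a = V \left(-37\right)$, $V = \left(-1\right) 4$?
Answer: $-601$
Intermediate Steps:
$V = -4$
$a = 148$ ($a = \left(-4\right) \left(-37\right) = 148$)
$H = -453$ ($H = 9 - 14 \cdot 3 \cdot 11 = 9 - 42 \cdot 11 = 9 - 462 = -453$)
$H - a = -453 - 148 = -601$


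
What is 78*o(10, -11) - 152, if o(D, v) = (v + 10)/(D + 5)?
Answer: -786/5 ≈ -157.20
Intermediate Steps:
o(D, v) = (10 + v)/(5 + D)
78*o(10, -11) - 152 = 78*((10 - 11)/(5 + 10)) - 152 = 78*(-1/15) - 152 = -26/5 - 152 = -786/5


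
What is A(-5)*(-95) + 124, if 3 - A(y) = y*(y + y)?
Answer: 4589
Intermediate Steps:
A(y) = 3 - 2*y² (A(y) = 3 - y*(y + y) = 3 - y*2*y = 3 - 2*y²)
A(-5)*(-95) + 124 = (3 - 2*(-5)²)*(-95) + 124 = (3 - 2*25)*(-95) + 124 = (3 - 50)*(-95) + 124 = -47*(-95) + 124 = 4465 + 124 = 4589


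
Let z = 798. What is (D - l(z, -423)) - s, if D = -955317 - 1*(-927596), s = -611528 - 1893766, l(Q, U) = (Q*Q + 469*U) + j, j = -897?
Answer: 2040053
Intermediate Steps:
l(Q, U) = -897 + Q² + 469*U (l(Q, U) = (Q*Q + 469*U) - 897 = (Q² + 469*U) - 897 = -897 + Q² + 469*U)
s = -2505294
D = -27721 (D = -955317 + 927596 = -27721)
(D - l(z, -423)) - s = (-27721 - (-897 + 798² + 469*(-423))) - 1*(-2505294) = (-27721 - (-897 + 636804 - 198387)) + 2505294 = (-27721 - 1*437520) + 2505294 = (-27721 - 437520) + 2505294 = -465241 + 2505294 = 2040053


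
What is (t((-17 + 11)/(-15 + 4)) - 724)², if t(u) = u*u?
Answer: 7668154624/14641 ≈ 5.2375e+5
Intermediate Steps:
t(u) = u²
(t((-17 + 11)/(-15 + 4)) - 724)² = (((-17 + 11)/(-15 + 4))² - 724)² = ((-6/(-11))² - 724)² = ((-6*(-1/11))² - 724)² = ((6/11)² - 724)² = (36/121 - 724)² = (-87568/121)² = 7668154624/14641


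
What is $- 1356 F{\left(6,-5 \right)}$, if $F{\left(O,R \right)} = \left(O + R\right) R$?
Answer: $6780$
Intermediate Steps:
$F{\left(O,R \right)} = R \left(O + R\right)$
$- 1356 F{\left(6,-5 \right)} = - 1356 \left(- 5 \left(6 - 5\right)\right) = - 1356 \left(\left(-5\right) 1\right) = \left(-1356\right) \left(-5\right) = 6780$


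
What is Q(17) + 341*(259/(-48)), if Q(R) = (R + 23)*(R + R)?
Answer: -23039/48 ≈ -479.98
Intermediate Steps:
Q(R) = 2*R*(23 + R) (Q(R) = (23 + R)*(2*R) = 2*R*(23 + R))
Q(17) + 341*(259/(-48)) = 2*17*(23 + 17) + 341*(259/(-48)) = 2*17*40 + 341*(259*(-1/48)) = 1360 + 341*(-259/48) = 1360 - 88319/48 = -23039/48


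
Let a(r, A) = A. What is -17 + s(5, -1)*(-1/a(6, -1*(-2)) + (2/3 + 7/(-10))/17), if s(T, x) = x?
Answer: -4207/255 ≈ -16.498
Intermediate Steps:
-17 + s(5, -1)*(-1/a(6, -1*(-2)) + (2/3 + 7/(-10))/17) = -17 - (-1/((-1*(-2))) + (2/3 + 7/(-10))/17) = -17 - (-1/2 + (2*(⅓) + 7*(-⅒))*(1/17)) = -17 - (-1*½ + (⅔ - 7/10)*(1/17)) = -17 - (-½ - 1/30*1/17) = -17 - (-½ - 1/510) = -17 - 1*(-128/255) = -17 + 128/255 = -4207/255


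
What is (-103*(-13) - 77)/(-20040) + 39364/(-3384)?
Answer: -16523441/1412820 ≈ -11.695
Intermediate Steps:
(-103*(-13) - 77)/(-20040) + 39364/(-3384) = (1339 - 77)*(-1/20040) + 39364*(-1/3384) = 1262*(-1/20040) - 9841/846 = -631/10020 - 9841/846 = -16523441/1412820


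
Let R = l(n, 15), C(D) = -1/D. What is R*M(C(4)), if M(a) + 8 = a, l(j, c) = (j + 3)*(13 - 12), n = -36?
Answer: 1089/4 ≈ 272.25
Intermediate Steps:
l(j, c) = 3 + j (l(j, c) = (3 + j)*1 = 3 + j)
M(a) = -8 + a
R = -33 (R = 3 - 36 = -33)
R*M(C(4)) = -33*(-8 - 1/4) = -33*(-33/4) = 1089/4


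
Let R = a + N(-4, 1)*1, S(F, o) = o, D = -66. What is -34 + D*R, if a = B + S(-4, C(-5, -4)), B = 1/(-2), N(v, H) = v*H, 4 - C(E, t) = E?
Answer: -331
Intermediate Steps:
C(E, t) = 4 - E
N(v, H) = H*v
B = -1/2 ≈ -0.50000
a = 17/2 (a = -1/2 + (4 - 1*(-5)) = -1/2 + (4 + 5) = -1/2 + 9 = 17/2 ≈ 8.5000)
R = 9/2 (R = 17/2 + (1*(-4))*1 = 17/2 - 4*1 = 17/2 - 4 = 9/2 ≈ 4.5000)
-34 + D*R = -34 - 66*9/2 = -34 - 297 = -331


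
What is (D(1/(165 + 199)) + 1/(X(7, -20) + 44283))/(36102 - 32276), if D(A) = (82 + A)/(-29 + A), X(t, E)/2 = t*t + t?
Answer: -26502716/35856447497 ≈ -0.00073913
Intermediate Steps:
X(t, E) = 2*t + 2*t**2 (X(t, E) = 2*(t*t + t) = 2*(t**2 + t) = 2*(t + t**2) = 2*t + 2*t**2)
D(A) = (82 + A)/(-29 + A)
(D(1/(165 + 199)) + 1/(X(7, -20) + 44283))/(36102 - 32276) = ((82 + 1/(165 + 199))/(-29 + 1/(165 + 199)) + 1/(2*7*(1 + 7) + 44283))/(36102 - 32276) = ((82 + 1/364)/(-29 + 1/364) + 1/(2*7*8 + 44283))/3826 = ((82 + 1/364)/(-29 + 1/364) + 1/(112 + 44283))*(1/3826) = ((29849/364)/(-10555/364) + 1/44395)*(1/3826) = (-364/10555*29849/364 + 1/44395)*(1/3826) = (-29849/10555 + 1/44395)*(1/3826) = -53005432/18743569*1/3826 = -26502716/35856447497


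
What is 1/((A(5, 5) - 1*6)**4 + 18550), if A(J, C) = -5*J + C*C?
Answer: 1/19846 ≈ 5.0388e-5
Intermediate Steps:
A(J, C) = C**2 - 5*J (A(J, C) = -5*J + C**2 = C**2 - 5*J)
1/((A(5, 5) - 1*6)**4 + 18550) = 1/(((5**2 - 5*5) - 1*6)**4 + 18550) = 1/(((25 - 25) - 6)**4 + 18550) = 1/((0 - 6)**4 + 18550) = 1/((-6)**4 + 18550) = 1/(1296 + 18550) = 1/19846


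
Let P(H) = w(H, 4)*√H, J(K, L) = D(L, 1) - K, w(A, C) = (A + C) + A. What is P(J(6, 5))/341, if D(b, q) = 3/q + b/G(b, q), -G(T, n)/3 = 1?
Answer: -16*I*√42/3069 ≈ -0.033787*I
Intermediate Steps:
w(A, C) = C + 2*A
G(T, n) = -3 (G(T, n) = -3*1 = -3)
D(b, q) = 3/q - b/3 (D(b, q) = 3/q + b/(-3) = 3/q + b*(-⅓) = 3/q - b/3)
J(K, L) = 3 - K - L/3 (J(K, L) = (3/1 - L/3) - K = (3*1 - L/3) - K = (3 - L/3) - K = 3 - K - L/3)
P(H) = √H*(4 + 2*H) (P(H) = (4 + 2*H)*√H = √H*(4 + 2*H))
P(J(6, 5))/341 = (2*√(3 - 1*6 - ⅓*5)*(2 + (3 - 1*6 - ⅓*5)))/341 = (2*√(3 - 6 - 5/3)*(2 + (3 - 6 - 5/3)))*(1/341) = (2*√(-14/3)*(2 - 14/3))*(1/341) = (2*(I*√42/3)*(-8/3))*(1/341) = -16*I*√42/9*(1/341) = -16*I*√42/3069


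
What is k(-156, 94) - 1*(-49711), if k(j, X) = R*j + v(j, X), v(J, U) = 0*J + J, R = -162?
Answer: 74827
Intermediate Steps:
v(J, U) = J (v(J, U) = 0 + J = J)
k(j, X) = -161*j (k(j, X) = -162*j + j = -161*j)
k(-156, 94) - 1*(-49711) = -161*(-156) - 1*(-49711) = 25116 + 49711 = 74827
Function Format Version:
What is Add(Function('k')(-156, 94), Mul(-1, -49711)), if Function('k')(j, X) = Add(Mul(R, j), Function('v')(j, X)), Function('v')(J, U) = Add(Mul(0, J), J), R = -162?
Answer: 74827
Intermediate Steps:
Function('v')(J, U) = J (Function('v')(J, U) = Add(0, J) = J)
Function('k')(j, X) = Mul(-161, j) (Function('k')(j, X) = Add(Mul(-162, j), j) = Mul(-161, j))
Add(Function('k')(-156, 94), Mul(-1, -49711)) = Add(Mul(-161, -156), Mul(-1, -49711)) = Add(25116, 49711) = 74827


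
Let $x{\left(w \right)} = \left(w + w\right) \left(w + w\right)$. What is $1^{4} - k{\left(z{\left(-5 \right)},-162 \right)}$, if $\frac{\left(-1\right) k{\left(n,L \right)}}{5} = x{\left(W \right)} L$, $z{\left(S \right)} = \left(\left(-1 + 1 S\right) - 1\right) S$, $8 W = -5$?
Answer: $- \frac{10117}{8} \approx -1264.6$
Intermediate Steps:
$W = - \frac{5}{8}$ ($W = \frac{1}{8} \left(-5\right) = - \frac{5}{8} \approx -0.625$)
$x{\left(w \right)} = 4 w^{2}$ ($x{\left(w \right)} = 2 w 2 w = 4 w^{2}$)
$z{\left(S \right)} = S \left(-2 + S\right)$ ($z{\left(S \right)} = \left(\left(-1 + S\right) - 1\right) S = \left(-2 + S\right) S = S \left(-2 + S\right)$)
$k{\left(n,L \right)} = - \frac{125 L}{16}$ ($k{\left(n,L \right)} = - 5 \cdot 4 \left(- \frac{5}{8}\right)^{2} L = - 5 \cdot 4 \cdot \frac{25}{64} L = - 5 \frac{25 L}{16} = - \frac{125 L}{16}$)
$1^{4} - k{\left(z{\left(-5 \right)},-162 \right)} = 1^{4} - \left(- \frac{125}{16}\right) \left(-162\right) = 1 - \frac{10125}{8} = - \frac{10117}{8}$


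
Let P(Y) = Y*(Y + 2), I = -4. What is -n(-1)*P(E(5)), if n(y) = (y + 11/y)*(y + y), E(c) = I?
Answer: -192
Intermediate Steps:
E(c) = -4
n(y) = 2*y*(y + 11/y) (n(y) = (y + 11/y)*(2*y) = 2*y*(y + 11/y))
P(Y) = Y*(2 + Y)
-n(-1)*P(E(5)) = -(22 + 2*(-1)**2)*(-4*(2 - 4)) = -(22 + 2*1)*(-4*(-2)) = -(22 + 2)*8 = -24*8 = -1*192 = -192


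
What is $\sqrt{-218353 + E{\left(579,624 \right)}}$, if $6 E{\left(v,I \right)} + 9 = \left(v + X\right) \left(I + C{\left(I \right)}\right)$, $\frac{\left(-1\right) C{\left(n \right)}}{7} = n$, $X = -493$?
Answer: $\frac{i \sqrt{1088074}}{2} \approx 521.55 i$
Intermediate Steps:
$C{\left(n \right)} = - 7 n$
$E{\left(v,I \right)} = - \frac{3}{2} - I \left(-493 + v\right)$ ($E{\left(v,I \right)} = - \frac{3}{2} + \frac{\left(v - 493\right) \left(I - 7 I\right)}{6} = - \frac{3}{2} + \frac{\left(-493 + v\right) \left(- 6 I\right)}{6} = - \frac{3}{2} + \frac{\left(-6\right) I \left(-493 + v\right)}{6} = - \frac{3}{2} - I \left(-493 + v\right)$)
$\sqrt{-218353 + E{\left(579,624 \right)}} = \sqrt{-218353 - \left(- \frac{615261}{2} + 361296\right)} = \sqrt{-218353 - \frac{107331}{2}} = \sqrt{- \frac{544037}{2}} = \frac{i \sqrt{1088074}}{2}$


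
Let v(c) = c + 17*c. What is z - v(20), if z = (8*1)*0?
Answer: -360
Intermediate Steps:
v(c) = 18*c
z = 0 (z = 8*0 = 0)
z - v(20) = 0 - 18*20 = 0 - 1*360 = 0 - 360 = -360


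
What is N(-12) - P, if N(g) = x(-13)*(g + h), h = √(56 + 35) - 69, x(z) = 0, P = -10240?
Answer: 10240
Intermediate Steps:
h = -69 + √91 (h = √91 - 69 = -69 + √91 ≈ -59.461)
N(g) = 0 (N(g) = 0*(g + (-69 + √91)) = 0*(-69 + g + √91) = 0)
N(-12) - P = 0 - 1*(-10240) = 0 + 10240 = 10240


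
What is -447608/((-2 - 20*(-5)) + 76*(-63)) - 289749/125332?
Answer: 3910048789/41986220 ≈ 93.127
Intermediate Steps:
-447608/((-2 - 20*(-5)) + 76*(-63)) - 289749/125332 = -447608/((-2 - 4*(-25)) - 4788) - 289749*1/125332 = -447608/((-2 + 100) - 4788) - 289749/125332 = -447608/(98 - 4788) - 289749/125332 = -447608/(-4690) - 289749/125332 = -447608*(-1/4690) - 289749/125332 = 31972/335 - 289749/125332 = 3910048789/41986220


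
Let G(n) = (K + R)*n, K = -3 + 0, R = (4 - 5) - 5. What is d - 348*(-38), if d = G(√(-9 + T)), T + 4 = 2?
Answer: 13224 - 9*I*√11 ≈ 13224.0 - 29.85*I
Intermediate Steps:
T = -2 (T = -4 + 2 = -2)
R = -6 (R = -1 - 5 = -6)
K = -3
G(n) = -9*n (G(n) = (-3 - 6)*n = -9*n)
d = -9*I*√11 (d = -9*√(-9 - 2) = -9*I*√11 ≈ -29.85*I)
d - 348*(-38) = -9*I*√11 - 348*(-38) = -9*I*√11 + 13224 = 13224 - 9*I*√11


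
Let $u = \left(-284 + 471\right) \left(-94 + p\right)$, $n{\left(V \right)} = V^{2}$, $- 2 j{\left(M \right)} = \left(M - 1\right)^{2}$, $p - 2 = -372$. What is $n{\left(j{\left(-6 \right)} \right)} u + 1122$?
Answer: $-52081370$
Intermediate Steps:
$p = -370$ ($p = 2 - 372 = -370$)
$j{\left(M \right)} = - \frac{\left(-1 + M\right)^{2}}{2}$ ($j{\left(M \right)} = - \frac{\left(M - 1\right)^{2}}{2} = - \frac{\left(-1 + M\right)^{2}}{2}$)
$u = -86768$ ($u = \left(-284 + 471\right) \left(-94 - 370\right) = 187 \left(-464\right) = -86768$)
$n{\left(j{\left(-6 \right)} \right)} u + 1122 = \left(- \frac{\left(-1 - 6\right)^{2}}{2}\right)^{2} \left(-86768\right) + 1122 = \left(- \frac{\left(-7\right)^{2}}{2}\right)^{2} \left(-86768\right) + 1122 = \left(\left(- \frac{1}{2}\right) 49\right)^{2} \left(-86768\right) + 1122 = \left(- \frac{49}{2}\right)^{2} \left(-86768\right) + 1122 = \frac{2401}{4} \left(-86768\right) + 1122 = -52082492 + 1122 = -52081370$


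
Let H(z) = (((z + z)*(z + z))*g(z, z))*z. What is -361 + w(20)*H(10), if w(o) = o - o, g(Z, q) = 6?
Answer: -361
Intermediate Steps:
w(o) = 0
H(z) = 24*z³ (H(z) = (((z + z)*(z + z))*6)*z = (((2*z)*(2*z))*6)*z = ((4*z²)*6)*z = (24*z²)*z = 24*z³)
-361 + w(20)*H(10) = -361 + 0*(24*10³) = -361 + 0*(24*1000) = -361 + 0*24000 = -361 + 0 = -361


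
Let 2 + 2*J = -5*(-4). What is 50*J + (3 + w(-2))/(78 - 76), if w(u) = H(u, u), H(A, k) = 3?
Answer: 453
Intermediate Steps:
w(u) = 3
J = 9 (J = -1 + (-5*(-4))/2 = -1 + (1/2)*20 = -1 + 10 = 9)
50*J + (3 + w(-2))/(78 - 76) = 50*9 + (3 + 3)/(78 - 76) = 450 + 6/2 = 450 + 6*(1/2) = 450 + 3 = 453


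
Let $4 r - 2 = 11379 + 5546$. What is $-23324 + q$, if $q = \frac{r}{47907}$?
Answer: $- \frac{4469514545}{191628} \approx -23324.0$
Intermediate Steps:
$r = \frac{16927}{4}$ ($r = \frac{1}{2} + \frac{11379 + 5546}{4} = \frac{1}{2} + \frac{1}{4} \cdot 16925 = \frac{1}{2} + \frac{16925}{4} = \frac{16927}{4} \approx 4231.8$)
$q = \frac{16927}{191628}$ ($q = \frac{16927}{4 \cdot 47907} = \frac{16927}{4} \cdot \frac{1}{47907} = \frac{16927}{191628} \approx 0.088333$)
$-23324 + q = -23324 + \frac{16927}{191628} = - \frac{4469514545}{191628}$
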